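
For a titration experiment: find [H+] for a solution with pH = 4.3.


[H+] = 10^(-pH) = 10^(-4.3)
= 5.01×10^-5 M

5.01×10^-5 M


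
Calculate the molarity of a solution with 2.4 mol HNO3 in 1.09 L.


M = n/V = 2.4/1.09 = 2.202 mol/L

2.202 M


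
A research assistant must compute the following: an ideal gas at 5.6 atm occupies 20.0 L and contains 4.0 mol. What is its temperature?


PV = nRT  (R = 0.08206 L·atm/(mol·K))
T = PV/(nR) = 5.6×20.0/(4.0×0.08206)
= 112.00/0.328240
= 341.21 K

341.21 K


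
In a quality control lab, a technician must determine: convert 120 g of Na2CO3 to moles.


M(Na2CO3) = 105.99 g/mol
n = mass/M = 120/105.99 = 1.1322 mol

1.1322 mol


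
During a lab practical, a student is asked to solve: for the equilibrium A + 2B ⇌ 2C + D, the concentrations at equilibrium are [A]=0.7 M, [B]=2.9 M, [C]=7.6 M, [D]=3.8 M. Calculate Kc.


Kc = [C]^2[D]/([A][B]^2)
= (7.6^2 × 3.8^1)/(0.7^1 × 2.9^2)
= 219.488/5.887
= 37.28

37.28


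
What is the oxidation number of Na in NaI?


Group 1 metal: +1
Oxidation number: +1

+1


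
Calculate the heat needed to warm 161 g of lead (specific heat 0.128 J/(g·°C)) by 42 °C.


q = mcΔT = 161 × 0.128 × 42
= 865.54 J

865.54 J


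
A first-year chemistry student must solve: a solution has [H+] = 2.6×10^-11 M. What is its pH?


pH = -log10([H+]) = -log10(2.6×10^-11)
= 11 - log10(2.6)
= 11 - 0.41
= 10.59

10.59


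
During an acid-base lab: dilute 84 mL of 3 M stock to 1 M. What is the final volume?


C1V1 = C2V2
3 × 84 = 1 × V2
V2 = 252/1 = 252.0 mL

252.0 mL


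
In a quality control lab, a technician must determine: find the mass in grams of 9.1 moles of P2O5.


M(P2O5) = 141.94 g/mol
mass = n × M = 9.1 × 141.94 = 1291.65 g

1291.65 g


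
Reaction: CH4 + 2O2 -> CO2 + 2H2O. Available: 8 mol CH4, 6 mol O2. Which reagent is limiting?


Mole ratio available / coefficient:
  CH4: 8/1 = 8.000
  O2: 6/2 = 3.000
Smaller ratio is limiting.

O2


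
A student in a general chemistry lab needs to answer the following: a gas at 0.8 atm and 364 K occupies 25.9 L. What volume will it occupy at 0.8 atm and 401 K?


P1V1/T1 = P2V2/T2
V2 = P1V1T2/(T1P2)
= 0.8×25.9×401/(364×0.8)
= 28.533 L

28.533 L


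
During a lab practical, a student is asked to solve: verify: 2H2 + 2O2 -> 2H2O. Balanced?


Equation: 2H2 + 2O2 -> 2H2O
Check atoms: H: 4=4, O: 4≠2
Not balanced

No, not balanced


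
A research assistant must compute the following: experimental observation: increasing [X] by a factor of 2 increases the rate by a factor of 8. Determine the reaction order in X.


rate ∝ [X]^n
2^n = 8 → n = 3
Order in X: 3

3


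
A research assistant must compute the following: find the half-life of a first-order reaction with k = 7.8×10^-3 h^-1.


t½ = ln2/k = 0.693147/(7.8×10^-3 h^-1)
= 88.87 h

88.87 h


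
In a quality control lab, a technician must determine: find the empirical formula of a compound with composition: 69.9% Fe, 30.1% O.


Assume 100 g sample. Moles of each element:
  Fe: 69.9/55.85 = 1.252 mol
  O: 30.1/16.0 = 1.881 mol
Divide by smallest (1.252):
  Fe: 1.252/1.252 = 1.0
  O: 1.881/1.252 = 1.5
Multiply all ratios by 2 to obtain whole numbers.
Empirical formula: Fe2O3

Fe2O3


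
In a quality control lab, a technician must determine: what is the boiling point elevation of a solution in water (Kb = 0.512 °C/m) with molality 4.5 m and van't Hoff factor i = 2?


ΔTb = Kb × m × i
= 0.512 × 4.5 × 2
= 4.608 °C

4.608 °C


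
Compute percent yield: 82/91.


% yield = actual/theoretical × 100
= 82/91 × 100
= 90.11%

90.11%


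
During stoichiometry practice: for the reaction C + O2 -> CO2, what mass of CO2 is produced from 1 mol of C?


Mole ratio CO2:C = 1:1
n(CO2) = 1 × 1/1 = 1.000 mol
mass = 1.000 × 44.01 = 44.01 g

44.01 g


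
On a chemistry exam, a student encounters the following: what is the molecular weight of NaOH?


M(NaOH) = 1×22.99 + 1×16.0 + 1×1.008
= 22.99 + 16.0 + 1.01
= 40.0 g/mol

40.0 g/mol


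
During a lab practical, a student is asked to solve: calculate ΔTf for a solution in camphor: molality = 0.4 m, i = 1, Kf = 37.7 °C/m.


ΔTf = Kf × m × i
= 37.7 × 0.4 × 1
= 15.08 °C

15.08 °C


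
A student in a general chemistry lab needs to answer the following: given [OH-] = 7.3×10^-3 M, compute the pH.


pOH = -log10([OH-]) = -log10(7.3×10^-3)
= 3 - log10(7.3) = 2.14
pH = 14 - pOH = 14 - 2.14 = 11.86

11.86


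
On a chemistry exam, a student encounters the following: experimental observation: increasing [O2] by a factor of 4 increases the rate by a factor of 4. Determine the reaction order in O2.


rate ∝ [O2]^n
4^n = 4 → n = 1
Order in O2: 1

1


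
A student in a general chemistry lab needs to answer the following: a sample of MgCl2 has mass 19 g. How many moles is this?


M(MgCl2) = 95.21 g/mol
n = mass/M = 19/95.21 = 0.1996 mol

0.1996 mol


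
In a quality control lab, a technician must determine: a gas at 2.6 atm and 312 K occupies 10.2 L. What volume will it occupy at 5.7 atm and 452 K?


P1V1/T1 = P2V2/T2
V2 = P1V1T2/(T1P2)
= 2.6×10.2×452/(312×5.7)
= 6.74 L

6.74 L


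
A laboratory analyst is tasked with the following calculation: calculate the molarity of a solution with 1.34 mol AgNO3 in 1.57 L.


M = n/V = 1.34/1.57 = 0.854 mol/L

0.854 M


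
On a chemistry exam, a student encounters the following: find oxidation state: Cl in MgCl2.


halide: -1
Oxidation number: -1

-1


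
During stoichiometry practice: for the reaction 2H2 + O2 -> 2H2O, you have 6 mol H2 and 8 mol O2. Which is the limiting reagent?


Mole ratio available / coefficient:
  H2: 6/2 = 3.000
  O2: 8/1 = 8.000
Smaller ratio is limiting.

H2


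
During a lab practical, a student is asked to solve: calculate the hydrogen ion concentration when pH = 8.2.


[H+] = 10^(-pH) = 10^(-8.2)
= 6.31×10^-9 M

6.31×10^-9 M


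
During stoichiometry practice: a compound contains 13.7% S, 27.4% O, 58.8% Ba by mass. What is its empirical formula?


Assume 100 g sample. Moles of each element:
  S: 13.7/32.07 = 0.427 mol
  O: 27.4/16.0 = 1.712 mol
  Ba: 58.8/137.33 = 0.428 mol
Divide by smallest (0.427):
  S: 0.427/0.427 = 1.0
  O: 1.712/0.427 = 4.01
  Ba: 0.428/0.427 = 1.0
Empirical formula: BaSO4

BaSO4


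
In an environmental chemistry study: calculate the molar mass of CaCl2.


M(CaCl2) = 1×40.08 + 2×35.45
= 40.08 + 70.9
= 110.98 g/mol

110.98 g/mol


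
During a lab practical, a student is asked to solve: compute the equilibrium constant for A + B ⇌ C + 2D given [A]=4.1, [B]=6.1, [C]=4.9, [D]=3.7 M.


Kc = [C][D]^2/([A][B])
= (4.9^1 × 3.7^2)/(4.1^1 × 6.1^1)
= 67.081/25.01
= 2.682

2.682


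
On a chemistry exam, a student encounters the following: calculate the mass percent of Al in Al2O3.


M(Al2O3) = 2×26.98 + 3×16.0 = 101.96 g/mol
Mass of Al = 2 × 26.98 = 53.96 g/mol
% Al = 53.96/101.96 × 100 = 52.92%

52.92%


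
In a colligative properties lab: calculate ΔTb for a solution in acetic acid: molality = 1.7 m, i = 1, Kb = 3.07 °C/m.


ΔTb = Kb × m × i
= 3.07 × 1.7 × 1
= 5.219 °C

5.219 °C


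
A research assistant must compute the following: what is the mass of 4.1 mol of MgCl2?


M(MgCl2) = 95.21 g/mol
mass = n × M = 4.1 × 95.21 = 390.36 g

390.36 g


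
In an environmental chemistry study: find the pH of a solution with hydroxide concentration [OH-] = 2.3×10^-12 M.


pOH = -log10([OH-]) = -log10(2.3×10^-12)
= 12 - log10(2.3) = 11.64
pH = 14 - pOH = 14 - 11.64 = 2.36

2.36


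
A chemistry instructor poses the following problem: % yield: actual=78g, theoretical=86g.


% yield = actual/theoretical × 100
= 78/86 × 100
= 90.7%

90.7%


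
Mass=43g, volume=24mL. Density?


ρ = mass/volume
= 43/24
= 1.792 g/mL

1.792 g/mL


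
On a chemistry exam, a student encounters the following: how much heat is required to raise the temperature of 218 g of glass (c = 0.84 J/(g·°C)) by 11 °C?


q = mcΔT = 218 × 0.84 × 11
= 2014.32 J

2014.32 J


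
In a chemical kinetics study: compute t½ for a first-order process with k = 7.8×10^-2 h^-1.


t½ = ln2/k = 0.693147/(7.8×10^-2 h^-1)
= 8.887 h

8.887 h


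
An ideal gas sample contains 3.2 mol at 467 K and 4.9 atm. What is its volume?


PV = nRT  (R = 0.08206 L·atm/(mol·K))
V = nRT/P = 3.2×0.08206×467/4.9
= 25.027 L

25.027 L


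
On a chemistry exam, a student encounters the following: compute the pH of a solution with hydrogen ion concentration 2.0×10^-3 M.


pH = -log10([H+]) = -log10(2.0×10^-3)
= 3 - log10(2.0)
= 3 - 0.3
= 2.7

2.7


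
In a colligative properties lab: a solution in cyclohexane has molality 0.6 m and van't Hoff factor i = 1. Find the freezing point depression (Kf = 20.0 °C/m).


ΔTf = Kf × m × i
= 20.0 × 0.6 × 1
= 12.0 °C

12.0 °C


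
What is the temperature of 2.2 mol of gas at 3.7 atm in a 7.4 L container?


PV = nRT  (R = 0.08206 L·atm/(mol·K))
T = PV/(nR) = 3.7×7.4/(2.2×0.08206)
= 27.38/0.180532
= 151.66 K

151.66 K


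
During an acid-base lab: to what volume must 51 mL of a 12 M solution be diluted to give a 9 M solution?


C1V1 = C2V2
12 × 51 = 9 × V2
V2 = 612/9 = 68.0 mL

68.0 mL


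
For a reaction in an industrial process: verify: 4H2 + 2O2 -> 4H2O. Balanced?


Equation: 4H2 + 2O2 -> 4H2O
Check atoms: H: 8=8, O: 4=4
Balanced

Yes, balanced


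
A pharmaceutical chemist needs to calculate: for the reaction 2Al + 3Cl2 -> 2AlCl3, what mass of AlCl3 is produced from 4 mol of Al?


Mole ratio AlCl3:Al = 2:2
n(AlCl3) = 4 × 2/2 = 4.000 mol
mass = 4.000 × 133.33 = 533.32 g

533.32 g


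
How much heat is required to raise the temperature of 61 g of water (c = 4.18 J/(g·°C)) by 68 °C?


q = mcΔT = 61 × 4.18 × 68
= 17338.64 J

17338.64 J


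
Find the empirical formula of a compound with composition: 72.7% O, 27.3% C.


Assume 100 g sample. Moles of each element:
  O: 72.7/16.0 = 4.544 mol
  C: 27.3/12.01 = 2.273 mol
Divide by smallest (2.273):
  O: 4.544/2.273 = 2.0
  C: 2.273/2.273 = 1.0
Empirical formula: CO2

CO2


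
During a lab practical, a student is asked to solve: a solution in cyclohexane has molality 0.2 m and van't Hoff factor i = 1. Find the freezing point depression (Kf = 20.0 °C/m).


ΔTf = Kf × m × i
= 20.0 × 0.2 × 1
= 4.0 °C

4.0 °C


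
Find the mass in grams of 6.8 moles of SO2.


M(SO2) = 64.07 g/mol
mass = n × M = 6.8 × 64.07 = 435.68 g

435.68 g


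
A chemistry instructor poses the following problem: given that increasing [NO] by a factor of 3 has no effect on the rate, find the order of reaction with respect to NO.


rate ∝ [NO]^n
rate ∝ [NO]^0
Order in NO: 0

0


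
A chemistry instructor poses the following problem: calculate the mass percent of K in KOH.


M(KOH) = 1×39.1 + 1×16.0 + 1×1.008 = 56.108 g/mol
Mass of K = 1 × 39.1 = 39.10 g/mol
% K = 39.10/56.108 × 100 = 69.69%

69.69%


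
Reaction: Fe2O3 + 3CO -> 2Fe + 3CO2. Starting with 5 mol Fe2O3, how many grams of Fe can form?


Mole ratio Fe:Fe2O3 = 2:1
n(Fe) = 5 × 2/1 = 10.000 mol
mass = 10.000 × 55.85 = 558.5 g

558.5 g


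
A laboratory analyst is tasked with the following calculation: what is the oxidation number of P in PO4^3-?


x + 4(-2) = -3, so x = +5
Oxidation number: +5

+5


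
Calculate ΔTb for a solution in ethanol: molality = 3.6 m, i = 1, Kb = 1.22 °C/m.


ΔTb = Kb × m × i
= 1.22 × 3.6 × 1
= 4.392 °C

4.392 °C


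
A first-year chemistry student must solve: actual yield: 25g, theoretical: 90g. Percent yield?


% yield = actual/theoretical × 100
= 25/90 × 100
= 27.78%

27.78%


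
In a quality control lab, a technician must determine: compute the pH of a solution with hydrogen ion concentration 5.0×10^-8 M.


pH = -log10([H+]) = -log10(5.0×10^-8)
= 8 - log10(5.0)
= 8 - 0.7
= 7.3

7.3


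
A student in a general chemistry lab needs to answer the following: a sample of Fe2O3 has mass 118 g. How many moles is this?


M(Fe2O3) = 159.7 g/mol
n = mass/M = 118/159.7 = 0.7389 mol

0.7389 mol


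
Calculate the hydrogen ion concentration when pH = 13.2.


[H+] = 10^(-pH) = 10^(-13.2)
= 6.31×10^-14 M

6.31×10^-14 M


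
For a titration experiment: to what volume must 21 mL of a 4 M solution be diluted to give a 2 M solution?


C1V1 = C2V2
4 × 21 = 2 × V2
V2 = 84/2 = 42.0 mL

42.0 mL


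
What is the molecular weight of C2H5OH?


M(C2H5OH) = 2×12.01 + 6×1.008 + 1×16.0
= 24.02 + 6.05 + 16.0
= 46.07 g/mol

46.07 g/mol


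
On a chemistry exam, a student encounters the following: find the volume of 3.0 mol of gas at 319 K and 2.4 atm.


PV = nRT  (R = 0.08206 L·atm/(mol·K))
V = nRT/P = 3.0×0.08206×319/2.4
= 32.721 L

32.721 L


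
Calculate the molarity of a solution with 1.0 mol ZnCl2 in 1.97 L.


M = n/V = 1.0/1.97 = 0.508 mol/L

0.508 M


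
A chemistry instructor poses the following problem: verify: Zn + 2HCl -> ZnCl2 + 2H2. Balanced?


Equation: Zn + 2HCl -> ZnCl2 + 2H2
Check atoms: Cl: 2=2, H: 2≠4, Zn: 1=1
Not balanced

No, not balanced


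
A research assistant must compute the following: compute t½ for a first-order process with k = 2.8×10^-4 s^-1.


t½ = ln2/k = 0.693147/(2.8×10^-4 s^-1)
= 2476 s

2476 s


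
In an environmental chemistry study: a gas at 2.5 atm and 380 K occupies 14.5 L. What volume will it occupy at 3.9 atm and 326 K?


P1V1/T1 = P2V2/T2
V2 = P1V1T2/(T1P2)
= 2.5×14.5×326/(380×3.9)
= 7.974 L

7.974 L


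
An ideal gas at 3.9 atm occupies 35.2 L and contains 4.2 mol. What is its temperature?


PV = nRT  (R = 0.08206 L·atm/(mol·K))
T = PV/(nR) = 3.9×35.2/(4.2×0.08206)
= 137.28/0.344652
= 398.31 K

398.31 K


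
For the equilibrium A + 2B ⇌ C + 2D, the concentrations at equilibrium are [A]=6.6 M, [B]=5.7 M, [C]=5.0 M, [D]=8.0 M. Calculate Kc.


Kc = [C][D]^2/([A][B]^2)
= (5.0^1 × 8.0^2)/(6.6^1 × 5.7^2)
= 320/214.434
= 1.492

1.492


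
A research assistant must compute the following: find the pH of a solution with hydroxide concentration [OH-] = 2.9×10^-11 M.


pOH = -log10([OH-]) = -log10(2.9×10^-11)
= 11 - log10(2.9) = 10.54
pH = 14 - pOH = 14 - 10.54 = 3.46

3.46


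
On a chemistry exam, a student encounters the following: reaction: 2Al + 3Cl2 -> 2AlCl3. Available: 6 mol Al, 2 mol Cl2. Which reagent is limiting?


Mole ratio available / coefficient:
  Al: 6/2 = 3.000
  Cl2: 2/3 = 0.667
Smaller ratio is limiting.

Cl2


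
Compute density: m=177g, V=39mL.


ρ = mass/volume
= 177/39
= 4.538 g/mL

4.538 g/mL


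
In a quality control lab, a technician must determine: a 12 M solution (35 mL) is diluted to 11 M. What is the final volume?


C1V1 = C2V2
12 × 35 = 11 × V2
V2 = 420/11 = 38.18 mL

38.18 mL


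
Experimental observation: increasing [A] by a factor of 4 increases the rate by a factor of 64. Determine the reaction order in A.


rate ∝ [A]^n
4^n = 64 → n = 3
Order in A: 3

3


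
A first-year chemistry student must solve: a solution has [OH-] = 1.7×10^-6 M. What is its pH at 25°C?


pOH = -log10([OH-]) = -log10(1.7×10^-6)
= 6 - log10(1.7) = 5.77
pH = 14 - pOH = 14 - 5.77 = 8.23

8.23


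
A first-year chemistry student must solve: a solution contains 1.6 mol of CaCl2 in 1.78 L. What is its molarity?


M = n/V = 1.6/1.78 = 0.899 mol/L

0.899 M


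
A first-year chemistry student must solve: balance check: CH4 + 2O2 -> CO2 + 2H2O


Equation: CH4 + 2O2 -> CO2 + 2H2O
Check atoms: C: 1=1, H: 4=4, O: 4=4
Balanced

Yes, balanced


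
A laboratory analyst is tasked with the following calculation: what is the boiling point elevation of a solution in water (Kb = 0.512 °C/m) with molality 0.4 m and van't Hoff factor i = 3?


ΔTb = Kb × m × i
= 0.512 × 0.4 × 3
= 0.6144 °C

0.6144 °C


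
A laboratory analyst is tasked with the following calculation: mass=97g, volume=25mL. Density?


ρ = mass/volume
= 97/25
= 3.88 g/mL

3.88 g/mL


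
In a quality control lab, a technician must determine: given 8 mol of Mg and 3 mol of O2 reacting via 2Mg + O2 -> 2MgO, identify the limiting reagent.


Mole ratio available / coefficient:
  Mg: 8/2 = 4.000
  O2: 3/1 = 3.000
Smaller ratio is limiting.

O2


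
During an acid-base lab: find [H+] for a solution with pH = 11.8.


[H+] = 10^(-pH) = 10^(-11.8)
= 1.58×10^-12 M

1.58×10^-12 M


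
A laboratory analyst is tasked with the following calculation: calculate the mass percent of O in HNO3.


M(HNO3) = 1×1.008 + 1×14.01 + 3×16.0 = 63.018 g/mol
Mass of O = 3 × 16.0 = 48.00 g/mol
% O = 48.00/63.018 × 100 = 76.17%

76.17%


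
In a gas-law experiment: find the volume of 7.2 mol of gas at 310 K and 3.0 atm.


PV = nRT  (R = 0.08206 L·atm/(mol·K))
V = nRT/P = 7.2×0.08206×310/3.0
= 61.053 L

61.053 L


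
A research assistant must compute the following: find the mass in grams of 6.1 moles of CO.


M(CO) = 28.01 g/mol
mass = n × M = 6.1 × 28.01 = 170.86 g

170.86 g


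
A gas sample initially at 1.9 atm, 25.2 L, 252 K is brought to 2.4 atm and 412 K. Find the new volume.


P1V1/T1 = P2V2/T2
V2 = P1V1T2/(T1P2)
= 1.9×25.2×412/(252×2.4)
= 32.617 L

32.617 L


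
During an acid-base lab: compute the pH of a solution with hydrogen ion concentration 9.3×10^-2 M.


pH = -log10([H+]) = -log10(9.3×10^-2)
= 2 - log10(9.3)
= 2 - 0.97
= 1.03

1.03


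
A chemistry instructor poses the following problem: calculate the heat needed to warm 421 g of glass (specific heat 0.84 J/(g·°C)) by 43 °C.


q = mcΔT = 421 × 0.84 × 43
= 15206.52 J

15206.52 J


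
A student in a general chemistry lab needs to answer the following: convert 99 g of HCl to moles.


M(HCl) = 36.46 g/mol
n = mass/M = 99/36.46 = 2.7153 mol

2.7153 mol


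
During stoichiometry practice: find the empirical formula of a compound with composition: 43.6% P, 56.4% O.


Assume 100 g sample. Moles of each element:
  P: 43.6/30.97 = 1.408 mol
  O: 56.4/16.0 = 3.525 mol
Divide by smallest (1.408):
  P: 1.408/1.408 = 1.0
  O: 3.525/1.408 = 2.5
Multiply all ratios by 2 to obtain whole numbers.
Empirical formula: P2O5

P2O5


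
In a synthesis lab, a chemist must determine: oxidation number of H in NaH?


H with a metal (hydride): -1
Oxidation number: -1

-1


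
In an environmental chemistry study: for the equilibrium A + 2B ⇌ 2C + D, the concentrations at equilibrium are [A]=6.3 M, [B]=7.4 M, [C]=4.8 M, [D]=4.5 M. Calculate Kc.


Kc = [C]^2[D]/([A][B]^2)
= (4.8^2 × 4.5^1)/(6.3^1 × 7.4^2)
= 103.68/344.988
= 0.3005

0.3005


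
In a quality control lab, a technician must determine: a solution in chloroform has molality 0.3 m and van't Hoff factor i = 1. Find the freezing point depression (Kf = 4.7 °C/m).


ΔTf = Kf × m × i
= 4.7 × 0.3 × 1
= 1.41 °C

1.41 °C


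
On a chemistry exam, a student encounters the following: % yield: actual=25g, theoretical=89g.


% yield = actual/theoretical × 100
= 25/89 × 100
= 28.09%

28.09%


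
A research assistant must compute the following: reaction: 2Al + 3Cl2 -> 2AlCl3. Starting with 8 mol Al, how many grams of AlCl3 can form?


Mole ratio AlCl3:Al = 2:2
n(AlCl3) = 8 × 2/2 = 8.000 mol
mass = 8.000 × 133.33 = 1066.64 g

1066.64 g


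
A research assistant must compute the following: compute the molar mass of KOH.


M(KOH) = 1×39.1 + 1×16.0 + 1×1.008
= 39.1 + 16.0 + 1.01
= 56.11 g/mol

56.11 g/mol


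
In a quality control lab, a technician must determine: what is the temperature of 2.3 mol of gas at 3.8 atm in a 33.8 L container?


PV = nRT  (R = 0.08206 L·atm/(mol·K))
T = PV/(nR) = 3.8×33.8/(2.3×0.08206)
= 128.44/0.188738
= 680.52 K

680.52 K


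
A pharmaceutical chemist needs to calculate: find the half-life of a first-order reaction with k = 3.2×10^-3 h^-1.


t½ = ln2/k = 0.693147/(3.2×10^-3 h^-1)
= 216.6 h

216.6 h


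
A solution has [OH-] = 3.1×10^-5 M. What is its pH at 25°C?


pOH = -log10([OH-]) = -log10(3.1×10^-5)
= 5 - log10(3.1) = 4.51
pH = 14 - pOH = 14 - 4.51 = 9.49

9.49


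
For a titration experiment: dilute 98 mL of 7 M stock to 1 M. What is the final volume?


C1V1 = C2V2
7 × 98 = 1 × V2
V2 = 686/1 = 686.0 mL

686.0 mL


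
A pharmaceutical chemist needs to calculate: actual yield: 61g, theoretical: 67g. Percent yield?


% yield = actual/theoretical × 100
= 61/67 × 100
= 91.04%

91.04%


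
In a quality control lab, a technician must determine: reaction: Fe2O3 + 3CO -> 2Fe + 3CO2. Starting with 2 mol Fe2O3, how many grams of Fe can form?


Mole ratio Fe:Fe2O3 = 2:1
n(Fe) = 2 × 2/1 = 4.000 mol
mass = 4.000 × 55.85 = 223.4 g

223.4 g


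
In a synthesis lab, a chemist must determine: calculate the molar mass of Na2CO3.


M(Na2CO3) = 2×22.99 + 1×12.01 + 3×16.0
= 45.98 + 12.01 + 48.0
= 105.99 g/mol

105.99 g/mol


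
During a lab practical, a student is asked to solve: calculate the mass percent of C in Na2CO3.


M(Na2CO3) = 2×22.99 + 1×12.01 + 3×16.0 = 105.99 g/mol
Mass of C = 1 × 12.01 = 12.01 g/mol
% C = 12.01/105.99 × 100 = 11.33%

11.33%


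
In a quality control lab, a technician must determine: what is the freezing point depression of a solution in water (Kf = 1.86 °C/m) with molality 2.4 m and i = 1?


ΔTf = Kf × m × i
= 1.86 × 2.4 × 1
= 4.464 °C

4.464 °C


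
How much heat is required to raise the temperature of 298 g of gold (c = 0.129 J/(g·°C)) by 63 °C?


q = mcΔT = 298 × 0.129 × 63
= 2421.85 J

2421.85 J


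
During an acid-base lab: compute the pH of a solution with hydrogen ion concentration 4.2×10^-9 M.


pH = -log10([H+]) = -log10(4.2×10^-9)
= 9 - log10(4.2)
= 9 - 0.62
= 8.38

8.38


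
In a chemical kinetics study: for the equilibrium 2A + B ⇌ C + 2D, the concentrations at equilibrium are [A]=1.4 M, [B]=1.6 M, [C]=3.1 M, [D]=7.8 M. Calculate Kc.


Kc = [C][D]^2/([A]^2[B])
= (3.1^1 × 7.8^2)/(1.4^2 × 1.6^1)
= 188.604/3.136
= 60.14

60.14


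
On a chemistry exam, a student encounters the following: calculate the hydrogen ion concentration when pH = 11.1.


[H+] = 10^(-pH) = 10^(-11.1)
= 7.94×10^-12 M

7.94×10^-12 M


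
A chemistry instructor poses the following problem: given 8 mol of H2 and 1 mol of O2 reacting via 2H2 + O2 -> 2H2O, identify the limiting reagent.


Mole ratio available / coefficient:
  H2: 8/2 = 4.000
  O2: 1/1 = 1.000
Smaller ratio is limiting.

O2


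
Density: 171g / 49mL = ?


ρ = mass/volume
= 171/49
= 3.49 g/mL

3.49 g/mL


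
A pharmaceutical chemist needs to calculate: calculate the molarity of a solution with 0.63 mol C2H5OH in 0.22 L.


M = n/V = 0.63/0.22 = 2.864 mol/L

2.864 M


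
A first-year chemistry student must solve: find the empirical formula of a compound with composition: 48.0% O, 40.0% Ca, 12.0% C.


Assume 100 g sample. Moles of each element:
  O: 48.0/16.0 = 3.0 mol
  Ca: 40.0/40.08 = 0.998 mol
  C: 12.0/12.01 = 0.999 mol
Divide by smallest (0.998):
  O: 3.0/0.998 = 3.01
  Ca: 0.998/0.998 = 1.0
  C: 0.999/0.998 = 1.0
Empirical formula: CaCO3

CaCO3


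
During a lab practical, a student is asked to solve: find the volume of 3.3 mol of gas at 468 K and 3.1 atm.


PV = nRT  (R = 0.08206 L·atm/(mol·K))
V = nRT/P = 3.3×0.08206×468/3.1
= 40.882 L

40.882 L


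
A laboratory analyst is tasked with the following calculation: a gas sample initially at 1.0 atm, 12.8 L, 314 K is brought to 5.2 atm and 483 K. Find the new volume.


P1V1/T1 = P2V2/T2
V2 = P1V1T2/(T1P2)
= 1.0×12.8×483/(314×5.2)
= 3.786 L

3.786 L


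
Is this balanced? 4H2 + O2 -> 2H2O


Equation: 4H2 + O2 -> 2H2O
Check atoms: H: 8≠4, O: 2=2
Not balanced

No, not balanced


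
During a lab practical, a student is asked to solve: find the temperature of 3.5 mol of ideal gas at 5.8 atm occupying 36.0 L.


PV = nRT  (R = 0.08206 L·atm/(mol·K))
T = PV/(nR) = 5.8×36.0/(3.5×0.08206)
= 208.80/0.287210
= 726.99 K

726.99 K


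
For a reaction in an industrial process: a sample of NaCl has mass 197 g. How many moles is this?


M(NaCl) = 58.44 g/mol
n = mass/M = 197/58.44 = 3.371 mol

3.371 mol


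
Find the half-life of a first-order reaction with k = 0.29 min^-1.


t½ = ln2/k = 0.693147/(0.29 min^-1)
= 2.390 min

2.390 min


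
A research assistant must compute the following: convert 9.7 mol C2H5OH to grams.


M(C2H5OH) = 46.07 g/mol
mass = n × M = 9.7 × 46.07 = 446.88 g

446.88 g


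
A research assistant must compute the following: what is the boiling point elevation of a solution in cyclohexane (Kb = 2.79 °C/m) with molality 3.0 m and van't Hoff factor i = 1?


ΔTb = Kb × m × i
= 2.79 × 3.0 × 1
= 8.37 °C

8.37 °C


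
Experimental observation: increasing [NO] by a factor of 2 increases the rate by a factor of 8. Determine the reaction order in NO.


rate ∝ [NO]^n
2^n = 8 → n = 3
Order in NO: 3

3


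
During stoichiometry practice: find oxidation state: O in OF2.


F is always -1; 2(-1) + x = 0, so O = +2
Oxidation number: +2

+2


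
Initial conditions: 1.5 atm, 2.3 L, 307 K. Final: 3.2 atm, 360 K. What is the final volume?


P1V1/T1 = P2V2/T2
V2 = P1V1T2/(T1P2)
= 1.5×2.3×360/(307×3.2)
= 1.264 L

1.264 L


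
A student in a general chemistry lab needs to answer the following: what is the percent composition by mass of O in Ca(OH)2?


M(Ca(OH)2) = 1×40.08 + 2×16.0 + 2×1.008 = 74.096 g/mol
Mass of O = 2 × 16.0 = 32.00 g/mol
% O = 32.00/74.096 × 100 = 43.19%

43.19%


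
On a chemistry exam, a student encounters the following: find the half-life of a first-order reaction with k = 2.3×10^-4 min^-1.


t½ = ln2/k = 0.693147/(2.3×10^-4 min^-1)
= 3014 min

3014 min


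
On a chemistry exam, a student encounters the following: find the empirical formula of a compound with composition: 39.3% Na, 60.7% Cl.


Assume 100 g sample. Moles of each element:
  Na: 39.3/22.99 = 1.709 mol
  Cl: 60.7/35.45 = 1.712 mol
Divide by smallest (1.709):
  Na: 1.709/1.709 = 1.0
  Cl: 1.712/1.709 = 1.0
Empirical formula: NaCl

NaCl


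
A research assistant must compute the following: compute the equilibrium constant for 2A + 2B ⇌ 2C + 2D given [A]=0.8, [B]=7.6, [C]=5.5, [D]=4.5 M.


Kc = [C]^2[D]^2/([A]^2[B]^2)
= (5.5^2 × 4.5^2)/(0.8^2 × 7.6^2)
= 612.5625/36.9664
= 16.57

16.57


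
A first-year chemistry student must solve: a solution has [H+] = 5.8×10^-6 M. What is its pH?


pH = -log10([H+]) = -log10(5.8×10^-6)
= 6 - log10(5.8)
= 6 - 0.76
= 5.24

5.24


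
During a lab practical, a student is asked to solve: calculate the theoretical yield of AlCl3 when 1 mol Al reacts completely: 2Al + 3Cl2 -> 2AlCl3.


Mole ratio AlCl3:Al = 2:2
n(AlCl3) = 1 × 2/2 = 1.000 mol
mass = 1.000 × 133.33 = 133.33 g

133.33 g


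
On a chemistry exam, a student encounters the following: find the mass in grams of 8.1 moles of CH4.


M(CH4) = 16.04 g/mol
mass = n × M = 8.1 × 16.04 = 129.92 g

129.92 g


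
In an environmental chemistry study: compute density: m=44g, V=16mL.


ρ = mass/volume
= 44/16
= 2.75 g/mL

2.75 g/mL


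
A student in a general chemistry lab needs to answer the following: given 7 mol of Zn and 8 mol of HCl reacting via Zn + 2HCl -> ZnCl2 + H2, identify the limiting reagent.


Mole ratio available / coefficient:
  Zn: 7/1 = 7.000
  HCl: 8/2 = 4.000
Smaller ratio is limiting.

HCl


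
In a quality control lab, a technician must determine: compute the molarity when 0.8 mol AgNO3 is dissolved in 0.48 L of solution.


M = n/V = 0.8/0.48 = 1.667 mol/L

1.667 M


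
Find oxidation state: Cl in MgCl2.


halide: -1
Oxidation number: -1

-1


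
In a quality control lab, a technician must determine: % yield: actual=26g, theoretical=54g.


% yield = actual/theoretical × 100
= 26/54 × 100
= 48.15%

48.15%


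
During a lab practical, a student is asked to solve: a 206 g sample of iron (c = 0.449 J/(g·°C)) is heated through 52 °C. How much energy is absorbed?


q = mcΔT = 206 × 0.449 × 52
= 4809.69 J

4809.69 J


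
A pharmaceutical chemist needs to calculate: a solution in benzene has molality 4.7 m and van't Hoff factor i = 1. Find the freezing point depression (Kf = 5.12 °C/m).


ΔTf = Kf × m × i
= 5.12 × 4.7 × 1
= 24.064 °C

24.064 °C


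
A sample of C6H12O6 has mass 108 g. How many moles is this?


M(C6H12O6) = 180.16 g/mol
n = mass/M = 108/180.16 = 0.5995 mol

0.5995 mol


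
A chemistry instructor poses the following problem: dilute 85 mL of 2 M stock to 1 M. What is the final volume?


C1V1 = C2V2
2 × 85 = 1 × V2
V2 = 170/1 = 170.0 mL

170.0 mL


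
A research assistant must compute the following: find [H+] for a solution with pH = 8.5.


[H+] = 10^(-pH) = 10^(-8.5)
= 3.16×10^-9 M

3.16×10^-9 M


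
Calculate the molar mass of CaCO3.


M(CaCO3) = 1×40.08 + 1×12.01 + 3×16.0
= 40.08 + 12.01 + 48.0
= 100.09 g/mol

100.09 g/mol


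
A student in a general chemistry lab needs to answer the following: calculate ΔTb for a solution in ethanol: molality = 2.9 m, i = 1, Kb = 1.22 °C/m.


ΔTb = Kb × m × i
= 1.22 × 2.9 × 1
= 3.538 °C

3.538 °C


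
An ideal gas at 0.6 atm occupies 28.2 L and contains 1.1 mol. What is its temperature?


PV = nRT  (R = 0.08206 L·atm/(mol·K))
T = PV/(nR) = 0.6×28.2/(1.1×0.08206)
= 16.92/0.090266
= 187.45 K

187.45 K


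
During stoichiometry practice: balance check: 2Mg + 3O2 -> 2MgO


Equation: 2Mg + 3O2 -> 2MgO
Check atoms: Mg: 2=2, O: 6≠2
Not balanced

No, not balanced


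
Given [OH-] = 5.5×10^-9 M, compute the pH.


pOH = -log10([OH-]) = -log10(5.5×10^-9)
= 9 - log10(5.5) = 8.26
pH = 14 - pOH = 14 - 8.26 = 5.74

5.74


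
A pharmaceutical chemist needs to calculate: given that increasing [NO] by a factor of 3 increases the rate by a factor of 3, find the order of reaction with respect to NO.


rate ∝ [NO]^n
3^n = 3 → n = 1
Order in NO: 1

1


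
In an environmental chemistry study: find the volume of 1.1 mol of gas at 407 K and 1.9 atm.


PV = nRT  (R = 0.08206 L·atm/(mol·K))
V = nRT/P = 1.1×0.08206×407/1.9
= 19.336 L

19.336 L


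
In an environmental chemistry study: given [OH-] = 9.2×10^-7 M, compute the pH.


pOH = -log10([OH-]) = -log10(9.2×10^-7)
= 7 - log10(9.2) = 6.04
pH = 14 - pOH = 14 - 6.04 = 7.96

7.96


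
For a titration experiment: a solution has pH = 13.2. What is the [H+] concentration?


[H+] = 10^(-pH) = 10^(-13.2)
= 6.31×10^-14 M

6.31×10^-14 M


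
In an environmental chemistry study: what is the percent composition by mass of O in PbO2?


M(PbO2) = 1×207.2 + 2×16.0 = 239.20 g/mol
Mass of O = 2 × 16.0 = 32.00 g/mol
% O = 32.00/239.20 × 100 = 13.38%

13.38%


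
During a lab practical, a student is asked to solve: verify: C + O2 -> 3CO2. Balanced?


Equation: C + O2 -> 3CO2
Check atoms: C: 1≠3, O: 2≠6
Not balanced

No, not balanced


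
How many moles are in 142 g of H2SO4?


M(H2SO4) = 98.09 g/mol
n = mass/M = 142/98.09 = 1.4477 mol

1.4477 mol


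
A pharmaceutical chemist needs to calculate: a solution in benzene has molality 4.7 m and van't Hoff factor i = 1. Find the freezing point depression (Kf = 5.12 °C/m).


ΔTf = Kf × m × i
= 5.12 × 4.7 × 1
= 24.064 °C

24.064 °C


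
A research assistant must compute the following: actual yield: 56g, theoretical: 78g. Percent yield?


% yield = actual/theoretical × 100
= 56/78 × 100
= 71.79%

71.79%


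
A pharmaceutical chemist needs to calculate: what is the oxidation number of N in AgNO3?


(+1) + x + 3(-2) = 0, so x = +5
Oxidation number: +5

+5


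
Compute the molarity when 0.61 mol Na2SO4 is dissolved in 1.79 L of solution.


M = n/V = 0.61/1.79 = 0.341 mol/L

0.341 M


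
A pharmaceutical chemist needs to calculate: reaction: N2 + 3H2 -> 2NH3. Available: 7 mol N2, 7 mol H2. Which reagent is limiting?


Mole ratio available / coefficient:
  N2: 7/1 = 7.000
  H2: 7/3 = 2.333
Smaller ratio is limiting.

H2


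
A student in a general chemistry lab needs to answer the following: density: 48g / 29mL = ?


ρ = mass/volume
= 48/29
= 1.655 g/mL

1.655 g/mL


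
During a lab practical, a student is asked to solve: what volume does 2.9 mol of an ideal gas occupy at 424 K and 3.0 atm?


PV = nRT  (R = 0.08206 L·atm/(mol·K))
V = nRT/P = 2.9×0.08206×424/3.0
= 33.634 L

33.634 L


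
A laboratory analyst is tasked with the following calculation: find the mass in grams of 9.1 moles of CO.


M(CO) = 28.01 g/mol
mass = n × M = 9.1 × 28.01 = 254.89 g

254.89 g


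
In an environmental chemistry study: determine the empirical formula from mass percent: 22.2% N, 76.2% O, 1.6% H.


Assume 100 g sample. Moles of each element:
  N: 22.2/14.01 = 1.585 mol
  O: 76.2/16.0 = 4.763 mol
  H: 1.6/1.008 = 1.587 mol
Divide by smallest (1.585):
  N: 1.585/1.585 = 1.0
  O: 4.763/1.585 = 3.01
  H: 1.587/1.585 = 1.0
Empirical formula: HNO3

HNO3


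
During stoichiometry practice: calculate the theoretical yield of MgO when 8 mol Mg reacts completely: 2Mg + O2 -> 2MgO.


Mole ratio MgO:Mg = 2:2
n(MgO) = 8 × 2/2 = 8.000 mol
mass = 8.000 × 40.31 = 322.48 g

322.48 g


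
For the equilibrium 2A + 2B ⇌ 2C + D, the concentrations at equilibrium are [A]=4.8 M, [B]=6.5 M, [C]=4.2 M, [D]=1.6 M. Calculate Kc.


Kc = [C]^2[D]/([A]^2[B]^2)
= (4.2^2 × 1.6^1)/(4.8^2 × 6.5^2)
= 28.224/973.44
= 0.02899

0.02899


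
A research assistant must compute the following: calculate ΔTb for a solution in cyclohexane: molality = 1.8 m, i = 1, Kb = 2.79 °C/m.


ΔTb = Kb × m × i
= 2.79 × 1.8 × 1
= 5.022 °C

5.022 °C


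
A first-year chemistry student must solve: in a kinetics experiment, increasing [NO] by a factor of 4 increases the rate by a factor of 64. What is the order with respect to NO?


rate ∝ [NO]^n
4^n = 64 → n = 3
Order in NO: 3

3


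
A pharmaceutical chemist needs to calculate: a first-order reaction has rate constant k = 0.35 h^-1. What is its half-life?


t½ = ln2/k = 0.693147/(0.35 h^-1)
= 1.980 h

1.980 h


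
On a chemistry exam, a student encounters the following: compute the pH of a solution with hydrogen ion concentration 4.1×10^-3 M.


pH = -log10([H+]) = -log10(4.1×10^-3)
= 3 - log10(4.1)
= 3 - 0.61
= 2.39

2.39


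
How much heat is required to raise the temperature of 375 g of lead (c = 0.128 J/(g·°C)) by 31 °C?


q = mcΔT = 375 × 0.128 × 31
= 1488.00 J

1488.00 J


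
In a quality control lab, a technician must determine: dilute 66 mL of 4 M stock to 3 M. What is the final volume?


C1V1 = C2V2
4 × 66 = 3 × V2
V2 = 264/3 = 88.0 mL

88.0 mL


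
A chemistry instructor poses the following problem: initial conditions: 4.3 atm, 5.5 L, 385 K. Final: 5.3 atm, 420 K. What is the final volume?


P1V1/T1 = P2V2/T2
V2 = P1V1T2/(T1P2)
= 4.3×5.5×420/(385×5.3)
= 4.868 L

4.868 L


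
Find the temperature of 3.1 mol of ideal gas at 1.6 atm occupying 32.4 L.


PV = nRT  (R = 0.08206 L·atm/(mol·K))
T = PV/(nR) = 1.6×32.4/(3.1×0.08206)
= 51.84/0.254386
= 203.78 K

203.78 K


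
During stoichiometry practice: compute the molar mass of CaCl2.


M(CaCl2) = 1×40.08 + 2×35.45
= 40.08 + 70.9
= 110.98 g/mol

110.98 g/mol


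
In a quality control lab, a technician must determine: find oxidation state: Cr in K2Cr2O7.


2(+1) + 2x + 7(-2) = 0, so x = +6
Oxidation number: +6

+6


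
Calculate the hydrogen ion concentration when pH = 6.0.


[H+] = 10^(-pH) = 10^(-6.0)
= 1.0×10^-6 M

1.0×10^-6 M


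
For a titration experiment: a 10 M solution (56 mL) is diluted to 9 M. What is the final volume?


C1V1 = C2V2
10 × 56 = 9 × V2
V2 = 560/9 = 62.22 mL

62.22 mL


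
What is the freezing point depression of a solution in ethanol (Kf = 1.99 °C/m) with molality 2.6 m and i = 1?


ΔTf = Kf × m × i
= 1.99 × 2.6 × 1
= 5.174 °C

5.174 °C


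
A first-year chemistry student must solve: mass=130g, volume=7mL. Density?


ρ = mass/volume
= 130/7
= 18.571 g/mL

18.571 g/mL


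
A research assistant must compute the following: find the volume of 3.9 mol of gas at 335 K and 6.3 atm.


PV = nRT  (R = 0.08206 L·atm/(mol·K))
V = nRT/P = 3.9×0.08206×335/6.3
= 17.018 L

17.018 L


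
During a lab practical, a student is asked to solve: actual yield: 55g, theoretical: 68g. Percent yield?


% yield = actual/theoretical × 100
= 55/68 × 100
= 80.88%

80.88%


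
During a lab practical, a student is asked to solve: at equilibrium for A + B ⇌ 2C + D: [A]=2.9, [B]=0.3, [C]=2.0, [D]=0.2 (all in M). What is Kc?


Kc = [C]^2[D]/([A][B])
= (2.0^2 × 0.2^1)/(2.9^1 × 0.3^1)
= 0.8/0.87
= 0.9195

0.9195


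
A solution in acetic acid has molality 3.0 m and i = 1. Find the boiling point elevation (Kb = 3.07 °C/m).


ΔTb = Kb × m × i
= 3.07 × 3.0 × 1
= 9.21 °C

9.21 °C


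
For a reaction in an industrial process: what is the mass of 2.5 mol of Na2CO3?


M(Na2CO3) = 105.99 g/mol
mass = n × M = 2.5 × 105.99 = 264.98 g

264.98 g


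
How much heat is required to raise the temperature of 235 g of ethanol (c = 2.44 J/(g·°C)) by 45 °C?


q = mcΔT = 235 × 2.44 × 45
= 25803.00 J

25803.00 J


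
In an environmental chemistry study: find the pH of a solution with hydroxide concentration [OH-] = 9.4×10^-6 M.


pOH = -log10([OH-]) = -log10(9.4×10^-6)
= 6 - log10(9.4) = 5.03
pH = 14 - pOH = 14 - 5.03 = 8.97

8.97


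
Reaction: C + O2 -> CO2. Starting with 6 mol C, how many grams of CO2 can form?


Mole ratio CO2:C = 1:1
n(CO2) = 6 × 1/1 = 6.000 mol
mass = 6.000 × 44.01 = 264.06 g

264.06 g


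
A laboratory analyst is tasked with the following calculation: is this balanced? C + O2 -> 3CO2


Equation: C + O2 -> 3CO2
Check atoms: C: 1≠3, O: 2≠6
Not balanced

No, not balanced


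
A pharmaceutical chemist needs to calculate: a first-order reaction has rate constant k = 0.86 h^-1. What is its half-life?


t½ = ln2/k = 0.693147/(0.86 h^-1)
= 0.8060 h

0.8060 h


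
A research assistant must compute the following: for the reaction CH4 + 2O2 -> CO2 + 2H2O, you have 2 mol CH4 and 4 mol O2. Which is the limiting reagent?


Mole ratio available / coefficient:
  CH4: 2/1 = 2.000
  O2: 4/2 = 2.000
Smaller ratio is limiting.

neither (stoichiometric); CH4 and O2 are fully consumed


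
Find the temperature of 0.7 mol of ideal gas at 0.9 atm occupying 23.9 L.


PV = nRT  (R = 0.08206 L·atm/(mol·K))
T = PV/(nR) = 0.9×23.9/(0.7×0.08206)
= 21.51/0.057442
= 374.46 K

374.46 K


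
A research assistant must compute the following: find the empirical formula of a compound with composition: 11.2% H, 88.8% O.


Assume 100 g sample. Moles of each element:
  H: 11.2/1.008 = 11.111 mol
  O: 88.8/16.0 = 5.55 mol
Divide by smallest (5.55):
  H: 11.111/5.55 = 2.0
  O: 5.55/5.55 = 1.0
Empirical formula: H2O

H2O


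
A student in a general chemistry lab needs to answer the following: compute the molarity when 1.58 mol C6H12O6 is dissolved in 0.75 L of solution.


M = n/V = 1.58/0.75 = 2.107 mol/L

2.107 M


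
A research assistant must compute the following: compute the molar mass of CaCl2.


M(CaCl2) = 1×40.08 + 2×35.45
= 40.08 + 70.9
= 110.98 g/mol

110.98 g/mol


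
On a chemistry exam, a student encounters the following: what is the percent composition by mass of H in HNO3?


M(HNO3) = 1×1.008 + 1×14.01 + 3×16.0 = 63.018 g/mol
Mass of H = 1 × 1.008 = 1.008 g/mol
% H = 1.008/63.018 × 100 = 1.60%

1.60%
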